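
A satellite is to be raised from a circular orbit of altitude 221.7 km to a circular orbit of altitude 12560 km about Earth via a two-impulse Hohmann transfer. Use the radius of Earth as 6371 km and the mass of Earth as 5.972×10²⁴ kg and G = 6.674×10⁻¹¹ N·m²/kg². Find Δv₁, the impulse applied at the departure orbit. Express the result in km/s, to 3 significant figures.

μ = GM = 6.674×10⁻¹¹ × 5.972×10²⁴ = 3.986×10¹⁴ m³/s².
r₁ = 6371 + 221.7 = 6592.7 km = 6.5927×10⁶ m.
r₂ = 6371 + 12560 = 18931 km = 1.8931×10⁷ m.
Transfer ellipse a_t = (r₁ + r₂)/2 = 1.276×10⁷ m.
At r₁: circular v_c1 = √(μ/r₁) = 7775 m/s; transfer-perigee v_p = √[μ(2/r₁ − 1/a_t)] = 9470 m/s.
Δv₁ = v_p − v_c1 = 1695 m/s.
= 1.695 km/s.

Δv ≈ 1.69 km/s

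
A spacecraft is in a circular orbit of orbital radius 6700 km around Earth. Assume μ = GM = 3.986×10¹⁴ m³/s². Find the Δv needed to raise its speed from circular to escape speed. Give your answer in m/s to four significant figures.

r = 6700 km = 6.700×10⁶ m.
Circular speed v_c = √(μ/r) = 7713 m/s.
Escape speed v_esc = √(2μ/r) = √2 × v_c = 10910 m/s.
Δv = v_esc − v_c = 3195 m/s.

Δv ≈ 3195 m/s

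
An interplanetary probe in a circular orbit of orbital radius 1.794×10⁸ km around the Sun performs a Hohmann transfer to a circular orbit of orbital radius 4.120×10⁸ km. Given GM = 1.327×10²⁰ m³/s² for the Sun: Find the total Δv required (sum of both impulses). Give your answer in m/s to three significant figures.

Δv_total ≈ 8870 m/s

r₁ = 1.794×10⁸ km = 1.794×10¹¹ m.
r₂ = 4.120×10⁸ km = 4.120×10¹¹ m.
Transfer ellipse a_t = (r₁ + r₂)/2 = 2.957×10¹¹ m.
At r₁: circular v_c1 = √(μ/r₁) = 27200 m/s; transfer-perihelion v_p = √[μ(2/r₁ − 1/a_t)] = 32100 m/s.
Δv₁ = v_p − v_c1 = 4906 m/s.
At r₂: circular v_c2 = √(μ/r₂) = 17950 m/s; transfer-aphelion v_a = √[μ(2/r₂ − 1/a_t)] = 13980 m/s.
Δv₂ = v_c2 − v_a = 3968 m/s.
Total Δv = Δv₁ + Δv₂ = 8874 m/s.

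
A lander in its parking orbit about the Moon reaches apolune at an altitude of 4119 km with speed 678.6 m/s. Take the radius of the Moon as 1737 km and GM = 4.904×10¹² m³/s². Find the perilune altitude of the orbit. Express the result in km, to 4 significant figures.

perilune altitude ≈ 483.6 km

r_a = 1737 + 4119 = 5856.0 km = 5.856×10⁶ m.
Specific energy ε = v²/2 − μ/r = -6.072×10⁵ J/kg, so a = −μ/(2ε) = 4.038×10⁶ m.
The apsides satisfy r_p + r_a = 2a, so the perilune radius is 2a − r_a = 2.221×10⁶ m = 2220.6 km.
Perilune altitude = 2220.6 − 1737 = 483.65 km.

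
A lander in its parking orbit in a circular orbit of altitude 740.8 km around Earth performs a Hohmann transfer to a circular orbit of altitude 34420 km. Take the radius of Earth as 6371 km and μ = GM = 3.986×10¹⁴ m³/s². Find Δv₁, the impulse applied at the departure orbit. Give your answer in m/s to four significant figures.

r₁ = 6371 + 740.8 = 7111.8 km = 7.1118×10⁶ m.
r₂ = 6371 + 34420 = 40791 km = 4.0791×10⁷ m.
Transfer ellipse a_t = (r₁ + r₂)/2 = 2.395×10⁷ m.
At r₁: circular v_c1 = √(μ/r₁) = 7487 m/s; transfer-perigee v_p = √[μ(2/r₁ − 1/a_t)] = 9770 m/s.
Δv₁ = v_p − v_c1 = 2284 m/s.

Δv ≈ 2284 m/s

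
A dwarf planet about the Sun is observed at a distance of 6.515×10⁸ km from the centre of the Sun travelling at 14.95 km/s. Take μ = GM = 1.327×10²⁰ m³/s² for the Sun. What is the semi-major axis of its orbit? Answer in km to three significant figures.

r = 6.515×10¹¹ m.
Vis-viva rearranged: 1/a = 2/r − v²/μ = 3.070×10⁻¹² − 1.684×10⁻¹² = 1.386×10⁻¹² m⁻¹.
a = 7.217×10¹¹ m = 7.2172×10⁸ km.

a ≈ 7.22×10⁸ km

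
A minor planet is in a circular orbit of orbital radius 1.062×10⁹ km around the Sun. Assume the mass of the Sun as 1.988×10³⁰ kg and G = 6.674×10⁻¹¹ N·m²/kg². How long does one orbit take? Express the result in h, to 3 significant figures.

T ≈ 166000 h

μ = GM = 6.674×10⁻¹¹ × 1.988×10³⁰ = 1.327×10²⁰ m³/s².
r = 1.062×10⁹ km = 1.062×10¹² m.
Kepler's third law: T = 2π√(r³/μ) = 2π√((1.062×10¹²)³ / 1.327×10²⁰).
r³/μ = 9.028×10¹⁵ s², so T = 2π × 9.501×10⁷ = 5.970×10⁸ s.
Converting: 5.970×10⁸ s ÷ 3600 = 1.658×10⁵ h.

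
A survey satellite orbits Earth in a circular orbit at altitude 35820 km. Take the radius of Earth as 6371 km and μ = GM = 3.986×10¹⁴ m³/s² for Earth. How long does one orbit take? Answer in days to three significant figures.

r = 6371 + 35820 = 42191 km = 4.2191×10⁷ m.
Kepler's third law: T = 2π√(r³/μ) = 2π√((4.219×10⁷)³ / 3.986×10¹⁴).
r³/μ = 1.884×10⁸ s², so T = 2π × 1.373×10⁴ = 8.625×10⁴ s.
Converting: 8.625×10⁴ s ÷ 86400 = 0.9982 days.

T ≈ 0.998 days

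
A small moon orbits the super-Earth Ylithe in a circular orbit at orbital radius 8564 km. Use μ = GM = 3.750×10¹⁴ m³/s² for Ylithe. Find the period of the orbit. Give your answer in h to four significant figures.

T ≈ 2.259 h

r = 8564 km = 8.564×10⁶ m.
Kepler's third law: T = 2π√(r³/μ) = 2π√((8.564×10⁶)³ / 3.750×10¹⁴).
r³/μ = 1.675×10⁶ s², so T = 2π × 1.294×10³ = 8.132×10³ s.
Converting: 8.132×10³ s ÷ 3600 = 2.259 h.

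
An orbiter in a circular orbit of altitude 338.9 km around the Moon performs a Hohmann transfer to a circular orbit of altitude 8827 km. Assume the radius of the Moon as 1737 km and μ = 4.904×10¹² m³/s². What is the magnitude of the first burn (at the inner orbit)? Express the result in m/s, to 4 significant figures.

Δv ≈ 450.2 m/s

r₁ = 1737 + 338.9 = 2075.9 km = 2.0759×10⁶ m.
r₂ = 1737 + 8827 = 10564 km = 1.0564×10⁷ m.
Transfer ellipse a_t = (r₁ + r₂)/2 = 6.320×10⁶ m.
At r₁: circular v_c1 = √(μ/r₁) = 1537 m/s; transfer-perilune v_p = √[μ(2/r₁ − 1/a_t)] = 1987 m/s.
Δv₁ = v_p − v_c1 = 450.2 m/s.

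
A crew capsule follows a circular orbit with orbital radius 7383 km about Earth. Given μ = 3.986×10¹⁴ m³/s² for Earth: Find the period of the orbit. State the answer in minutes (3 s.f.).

T ≈ 105 minutes

r = 7383 km = 7.383×10⁶ m.
Kepler's third law: T = 2π√(r³/μ) = 2π√((7.383×10⁶)³ / 3.986×10¹⁴).
r³/μ = 1.010×10⁶ s², so T = 2π × 1.005×10³ = 6.313×10³ s.
Converting: 6.313×10³ s ÷ 60.00 = 105.2 minutes.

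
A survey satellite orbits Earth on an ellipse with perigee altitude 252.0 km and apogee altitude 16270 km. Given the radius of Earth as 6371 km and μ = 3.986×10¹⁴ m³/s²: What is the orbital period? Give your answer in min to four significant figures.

r_p = 6371 + 252.0 = 6623.0 km = 6.6230×10⁶ m.
r_a = 6371 + 16270 = 22641 km = 2.2641×10⁷ m.
Semi-major axis a = (r_p + r_a)/2 = (6623.0 + 22641)/2 = 14632 km = 1.463×10⁷ m.
By Kepler's third law T = 2π√(a³/μ) = 2π × 2.803×10³ = 1.761×10⁴ s.
= 293.6 min.

T ≈ 293.6 min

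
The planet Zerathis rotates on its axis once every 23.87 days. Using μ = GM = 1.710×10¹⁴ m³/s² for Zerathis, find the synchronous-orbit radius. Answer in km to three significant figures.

r_sync ≈ 2.64×10⁵ km

T = 23.87 days = 2.062×10⁶ s.
A synchronous orbit has period T, so by Kepler's third law a = (μT²/4π²)^(1/3).
μT²/4π² = 1.710×10¹⁴ × (2.062×10⁶)² / 39.48 = 1.842×10²⁵ m³.
a = 2.641×10⁸ m = 2.6411×10⁵ km.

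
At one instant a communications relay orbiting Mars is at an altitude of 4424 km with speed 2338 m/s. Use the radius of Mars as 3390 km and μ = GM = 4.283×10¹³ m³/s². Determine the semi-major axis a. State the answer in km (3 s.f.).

a ≈ 7790 km

r = 3390 + 4424 = 7814.0 km = 7.814×10⁶ m.
Specific orbital energy ε = v²/2 − μ/r = (2338)²/2 − 4.283×10¹³/7.814×10⁶ = -2.748×10⁶ J/kg.
Since ε = −μ/(2a), a = −μ/(2ε) = 7.793×10⁶ m = 7792.8 km.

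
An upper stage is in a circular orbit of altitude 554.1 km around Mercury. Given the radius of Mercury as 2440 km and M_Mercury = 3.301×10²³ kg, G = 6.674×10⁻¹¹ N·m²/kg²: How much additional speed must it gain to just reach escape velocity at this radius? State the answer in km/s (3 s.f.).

Δv ≈ 1.12 km/s

μ = GM = 6.674×10⁻¹¹ × 3.301×10²³ = 2.203×10¹³ m³/s².
r = 2440 + 554.1 = 2994.1 km = 2.9941×10⁶ m.
Circular speed v_c = √(μ/r) = 2713 m/s.
Escape speed v_esc = √(2μ/r) = √2 × v_c = 3836 m/s.
Δv = v_esc − v_c = 1124 m/s = 1.124 km/s.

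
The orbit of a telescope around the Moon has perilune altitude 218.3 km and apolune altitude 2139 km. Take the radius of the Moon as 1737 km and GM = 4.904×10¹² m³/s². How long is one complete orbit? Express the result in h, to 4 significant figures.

r_p = 1737 + 218.3 = 1955.3 km = 1.9553×10⁶ m.
r_a = 1737 + 2139 = 3876.0 km = 3.8760×10⁶ m.
Semi-major axis a = (r_p + r_a)/2 = (1955.3 + 3876.0)/2 = 2915.7 km = 2.916×10⁶ m.
By Kepler's third law T = 2π√(a³/μ) = 2π × 2.248×10³ = 1.413×10⁴ s.
= 3.924 h.

T ≈ 3.924 h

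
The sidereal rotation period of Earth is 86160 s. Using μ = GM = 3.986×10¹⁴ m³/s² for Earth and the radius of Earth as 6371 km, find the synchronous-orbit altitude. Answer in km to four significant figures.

h_sync ≈ 35790 km

A synchronous orbit has period T, so by Kepler's third law a = (μT²/4π²)^(1/3).
μT²/4π² = 3.986×10¹⁴ × (8.616×10⁴)² / 39.48 = 7.495×10²² m³.
a = 4.216×10⁷ m = 42163 km.
Altitude h = a − R = 42163 − 6371 = 35792 km.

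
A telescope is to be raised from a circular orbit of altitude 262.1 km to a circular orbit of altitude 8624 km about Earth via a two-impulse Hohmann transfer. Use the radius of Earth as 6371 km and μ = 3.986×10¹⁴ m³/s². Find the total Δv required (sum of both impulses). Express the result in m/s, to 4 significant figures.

Δv_total ≈ 2494 m/s

r₁ = 6371 + 262.1 = 6633.1 km = 6.6331×10⁶ m.
r₂ = 6371 + 8624 = 14995 km = 1.4995×10⁷ m.
Transfer ellipse a_t = (r₁ + r₂)/2 = 1.081×10⁷ m.
At r₁: circular v_c1 = √(μ/r₁) = 7752 m/s; transfer-perigee v_p = √[μ(2/r₁ − 1/a_t)] = 9128 m/s.
Δv₁ = v_p − v_c1 = 1376 m/s.
At r₂: circular v_c2 = √(μ/r₂) = 5156 m/s; transfer-apogee v_a = √[μ(2/r₂ − 1/a_t)] = 4038 m/s.
Δv₂ = v_c2 − v_a = 1118 m/s.
Total Δv = Δv₁ + Δv₂ = 2494 m/s.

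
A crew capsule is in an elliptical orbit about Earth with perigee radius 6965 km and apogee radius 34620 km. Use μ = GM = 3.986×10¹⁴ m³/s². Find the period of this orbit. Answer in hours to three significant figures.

Semi-major axis a = (r_p + r_a)/2 = (6965.0 + 34620)/2 = 20792 km = 2.079×10⁷ m.
By Kepler's third law T = 2π√(a³/μ) = 2π × 4.749×10³ = 2.984×10⁴ s.
= 8.288 hours.

T ≈ 8.29 hours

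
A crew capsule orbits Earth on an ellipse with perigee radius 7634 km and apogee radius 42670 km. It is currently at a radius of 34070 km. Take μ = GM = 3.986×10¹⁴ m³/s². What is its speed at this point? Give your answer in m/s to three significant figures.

v ≈ 2750 m/s

Semi-major axis a = (r_p + r_a)/2 = 25152 km = 2.515×10⁷ m.
Vis-viva: v² = μ(2/r − 1/a) = 3.986×10¹⁴ × (5.870×10⁻⁸ − 3.976×10⁻⁸) = 7.551×10⁶ m²/s².
v = 2748 m/s.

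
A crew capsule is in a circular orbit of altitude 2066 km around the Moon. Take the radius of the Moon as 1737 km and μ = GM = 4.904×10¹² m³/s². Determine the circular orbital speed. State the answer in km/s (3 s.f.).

v ≈ 1.14 km/s

r = 1737 + 2066 = 3803.0 km = 3.8030×10⁶ m.
For a circular orbit v = √(μ/r) = √(4.904×10¹² / 3.803×10⁶) = √(1.290×10⁶) = 1136 m/s.
That is 1.136 km/s.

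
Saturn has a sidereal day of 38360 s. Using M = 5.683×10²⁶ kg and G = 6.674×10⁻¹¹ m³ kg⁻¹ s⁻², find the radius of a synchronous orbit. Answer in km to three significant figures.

μ = GM = 6.674×10⁻¹¹ × 5.683×10²⁶ = 3.793×10¹⁶ m³/s².
A synchronous orbit has period T, so by Kepler's third law a = (μT²/4π²)^(1/3).
μT²/4π² = 3.793×10¹⁶ × (3.836×10⁴)² / 39.48 = 1.414×10²⁴ m³.
a = 1.122×10⁸ m = 1.1223×10⁵ km.

r_sync ≈ 1.12×10⁵ km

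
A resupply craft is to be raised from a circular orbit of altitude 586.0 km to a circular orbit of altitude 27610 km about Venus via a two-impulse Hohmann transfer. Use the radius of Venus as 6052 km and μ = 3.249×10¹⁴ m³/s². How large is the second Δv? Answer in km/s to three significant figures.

r₁ = 6052 + 586.0 = 6638.0 km = 6.6380×10⁶ m.
r₂ = 6052 + 27610 = 33662 km = 3.3662×10⁷ m.
Transfer ellipse a_t = (r₁ + r₂)/2 = 2.015×10⁷ m.
At r₁: circular v_c1 = √(μ/r₁) = 6996 m/s; transfer-periapsis v_p = √[μ(2/r₁ − 1/a_t)] = 9043 m/s.
At r₂: circular v_c2 = √(μ/r₂) = 3107 m/s; transfer-apoapsis v_a = √[μ(2/r₂ − 1/a_t)] = 1783 m/s.
Δv₂ = v_c2 − v_a = 1324 m/s.
= 1.324 km/s.

Δv ≈ 1.32 km/s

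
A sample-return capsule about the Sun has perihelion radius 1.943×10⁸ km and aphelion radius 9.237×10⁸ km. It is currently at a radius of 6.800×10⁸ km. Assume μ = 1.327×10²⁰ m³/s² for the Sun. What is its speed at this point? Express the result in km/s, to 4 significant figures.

Semi-major axis a = (r_p + r_a)/2 = 5.5900×10⁸ km = 5.590×10¹¹ m.
Vis-viva: v² = μ(2/r − 1/a) = 1.327×10²⁰ × (2.941×10⁻¹² − 1.789×10⁻¹²) = 1.529×10⁸ m²/s².
v = 12370 m/s = 12.37 km/s.

v ≈ 12.37 km/s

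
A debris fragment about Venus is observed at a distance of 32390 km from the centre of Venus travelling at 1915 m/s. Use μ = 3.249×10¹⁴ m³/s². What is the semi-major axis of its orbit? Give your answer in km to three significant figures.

a ≈ 19800 km

r = 3.239×10⁷ m.
Specific orbital energy ε = v²/2 − μ/r = (1915)²/2 − 3.249×10¹⁴/3.239×10⁷ = -8.197×10⁶ J/kg.
Since ε = −μ/(2a), a = −μ/(2ε) = 1.982×10⁷ m = 19818 km.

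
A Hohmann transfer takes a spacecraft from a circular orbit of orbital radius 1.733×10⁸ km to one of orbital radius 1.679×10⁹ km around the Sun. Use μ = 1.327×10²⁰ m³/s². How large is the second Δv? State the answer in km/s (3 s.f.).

r₁ = 1.733×10⁸ km = 1.733×10¹¹ m.
r₂ = 1.679×10⁹ km = 1.679×10¹² m.
Transfer ellipse a_t = (r₁ + r₂)/2 = 9.262×10¹¹ m.
At r₁: circular v_c1 = √(μ/r₁) = 27670 m/s; transfer-perihelion v_p = √[μ(2/r₁ − 1/a_t)] = 37260 m/s.
At r₂: circular v_c2 = √(μ/r₂) = 8890 m/s; transfer-aphelion v_a = √[μ(2/r₂ − 1/a_t)] = 3846 m/s.
Δv₂ = v_c2 − v_a = 5045 m/s.
= 5.045 km/s.

Δv ≈ 5.04 km/s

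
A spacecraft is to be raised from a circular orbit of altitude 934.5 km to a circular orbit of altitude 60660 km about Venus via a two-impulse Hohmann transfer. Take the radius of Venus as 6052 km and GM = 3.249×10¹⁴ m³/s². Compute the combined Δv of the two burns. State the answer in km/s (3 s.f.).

r₁ = 6052 + 934.5 = 6986.5 km = 6.9865×10⁶ m.
r₂ = 6052 + 60660 = 66712 km = 6.6712×10⁷ m.
Transfer ellipse a_t = (r₁ + r₂)/2 = 3.685×10⁷ m.
At r₁: circular v_c1 = √(μ/r₁) = 6819 m/s; transfer-periapsis v_p = √[μ(2/r₁ − 1/a_t)] = 9176 m/s.
Δv₁ = v_p − v_c1 = 2356 m/s.
At r₂: circular v_c2 = √(μ/r₂) = 2207 m/s; transfer-apoapsis v_a = √[μ(2/r₂ − 1/a_t)] = 960.9 m/s.
Δv₂ = v_c2 − v_a = 1246 m/s.
Total Δv = Δv₁ + Δv₂ = 3602 m/s = 3.602 km/s.

Δv_total ≈ 3.60 km/s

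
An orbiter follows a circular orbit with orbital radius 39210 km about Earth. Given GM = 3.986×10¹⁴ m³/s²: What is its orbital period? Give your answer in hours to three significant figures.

T ≈ 21.5 hours

r = 39210 km = 3.921×10⁷ m.
Kepler's third law: T = 2π√(r³/μ) = 2π√((3.921×10⁷)³ / 3.986×10¹⁴).
r³/μ = 1.512×10⁸ s², so T = 2π × 1.230×10⁴ = 7.727×10⁴ s.
Converting: 7.727×10⁴ s ÷ 3600 = 21.46 hours.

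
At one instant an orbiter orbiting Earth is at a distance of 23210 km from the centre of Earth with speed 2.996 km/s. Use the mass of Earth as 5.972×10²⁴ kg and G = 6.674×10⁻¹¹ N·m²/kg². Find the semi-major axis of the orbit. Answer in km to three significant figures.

μ = GM = 6.674×10⁻¹¹ × 5.972×10²⁴ = 3.986×10¹⁴ m³/s².
r = 2.321×10⁷ m.
Specific orbital energy ε = v²/2 − μ/r = (2996)²/2 − 3.986×10¹⁴/2.321×10⁷ = -1.268×10⁷ J/kg.
Since ε = −μ/(2a), a = −μ/(2ε) = 1.571×10⁷ m = 15711 km.

a ≈ 15700 km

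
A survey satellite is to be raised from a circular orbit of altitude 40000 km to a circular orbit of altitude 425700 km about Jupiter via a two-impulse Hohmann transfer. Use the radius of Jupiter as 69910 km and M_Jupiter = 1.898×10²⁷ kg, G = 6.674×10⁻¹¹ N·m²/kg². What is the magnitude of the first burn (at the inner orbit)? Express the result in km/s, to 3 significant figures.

μ = GM = 6.674×10⁻¹¹ × 1.898×10²⁷ = 1.267×10¹⁷ m³/s².
r₁ = 69910 + 40000 = 109910 km = 1.0991×10⁸ m.
r₂ = 69910 + 425700 = 495610 km = 4.9561×10⁸ m.
Transfer ellipse a_t = (r₁ + r₂)/2 = 3.028×10⁸ m.
At r₁: circular v_c1 = √(μ/r₁) = 33950 m/s; transfer-perijove v_p = √[μ(2/r₁ − 1/a_t)] = 43440 m/s.
Δv₁ = v_p − v_c1 = 9487 m/s.
= 9.487 km/s.

Δv ≈ 9.49 km/s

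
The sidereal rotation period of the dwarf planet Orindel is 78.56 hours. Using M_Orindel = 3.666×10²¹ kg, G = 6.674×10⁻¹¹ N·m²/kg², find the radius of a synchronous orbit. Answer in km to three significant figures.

μ = GM = 6.674×10⁻¹¹ × 3.666×10²¹ = 2.447×10¹¹ m³/s².
T = 78.56 hours = 2.828×10⁵ s.
A synchronous orbit has period T, so by Kepler's third law a = (μT²/4π²)^(1/3).
μT²/4π² = 2.447×10¹¹ × (2.828×10⁵)² / 39.48 = 4.957×10²⁰ m³.
a = 7.914×10⁶ m = 7914.2 km.

r_sync ≈ 7910 km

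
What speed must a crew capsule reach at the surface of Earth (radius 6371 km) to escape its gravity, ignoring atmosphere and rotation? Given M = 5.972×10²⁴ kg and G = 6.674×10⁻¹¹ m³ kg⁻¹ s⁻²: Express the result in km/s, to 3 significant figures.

v_esc ≈ 11.2 km/s

μ = GM = 6.674×10⁻¹¹ × 5.972×10²⁴ = 3.986×10¹⁴ m³/s².
r = R = 6.371×10⁶ m.
Escape speed v_esc = √(2μ/r) = √(2 × 3.986×10¹⁴ / 6.371×10⁶) = √(1.251×10⁸) = 11190 m/s.
= 11.19 km/s.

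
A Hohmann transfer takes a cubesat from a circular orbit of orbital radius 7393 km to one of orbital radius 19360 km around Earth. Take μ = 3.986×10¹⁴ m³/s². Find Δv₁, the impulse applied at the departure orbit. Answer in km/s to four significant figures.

r₁ = 7393 km = 7.393×10⁶ m.
r₂ = 19360 km = 1.936×10⁷ m.
Transfer ellipse a_t = (r₁ + r₂)/2 = 1.338×10⁷ m.
At r₁: circular v_c1 = √(μ/r₁) = 7343 m/s; transfer-perigee v_p = √[μ(2/r₁ − 1/a_t)] = 8834 m/s.
Δv₁ = v_p − v_c1 = 1491 m/s.
= 1.491 km/s.

Δv ≈ 1.491 km/s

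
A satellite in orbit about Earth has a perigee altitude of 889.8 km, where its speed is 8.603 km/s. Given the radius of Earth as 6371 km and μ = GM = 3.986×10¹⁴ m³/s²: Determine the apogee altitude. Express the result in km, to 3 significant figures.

apogee altitude ≈ 8650 km

r_p = 6371 + 889.8 = 7260.8 km = 7.261×10⁶ m.
Specific energy ε = v²/2 − μ/r = -1.789×10⁷ J/kg, so a = −μ/(2ε) = 1.114×10⁷ m.
The apsides satisfy r_p + r_a = 2a, so the apogee radius is 2a − r_p = 1.502×10⁷ m = 15018 km.
Apogee altitude = 15018 − 6371 = 8646.7 km.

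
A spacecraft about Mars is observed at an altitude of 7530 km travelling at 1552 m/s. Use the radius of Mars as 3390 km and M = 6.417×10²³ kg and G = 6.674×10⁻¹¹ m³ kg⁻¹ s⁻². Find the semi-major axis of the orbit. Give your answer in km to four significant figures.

μ = GM = 6.674×10⁻¹¹ × 6.417×10²³ = 4.283×10¹³ m³/s².
r = 3390 + 7530 = 10920 km = 1.092×10⁷ m.
Vis-viva rearranged: 1/a = 2/r − v²/μ = 1.832×10⁻⁷ − 5.624×10⁻⁸ = 1.269×10⁻⁷ m⁻¹.
a = 7.880×10⁶ m = 7879.7 km.

a ≈ 7880 km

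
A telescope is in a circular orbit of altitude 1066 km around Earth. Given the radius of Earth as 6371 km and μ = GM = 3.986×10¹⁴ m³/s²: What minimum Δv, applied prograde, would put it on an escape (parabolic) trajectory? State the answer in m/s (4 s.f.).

r = 6371 + 1066 = 7437.0 km = 7.4370×10⁶ m.
Circular speed v_c = √(μ/r) = 7321 m/s.
Escape speed v_esc = √(2μ/r) = √2 × v_c = 10350 m/s.
Δv = v_esc − v_c = 3032 m/s.

Δv ≈ 3032 m/s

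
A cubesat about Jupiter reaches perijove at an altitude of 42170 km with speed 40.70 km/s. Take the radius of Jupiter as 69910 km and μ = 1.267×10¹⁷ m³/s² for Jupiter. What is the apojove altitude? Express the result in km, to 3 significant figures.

r_p = 69910 + 42170 = 1.1208×10⁵ km = 1.121×10⁸ m.
Specific energy ε = v²/2 − μ/r = -3.022×10⁸ J/kg, so a = −μ/(2ε) = 2.096×10⁸ m.
The apsides satisfy r_p + r_a = 2a, so the apojove radius is 2a − r_p = 3.072×10⁸ m = 3.0718×10⁵ km.
Apojove altitude = 3.0718×10⁵ − 69910 = 2.3727×10⁵ km.

apojove altitude ≈ 2.37×10⁵ km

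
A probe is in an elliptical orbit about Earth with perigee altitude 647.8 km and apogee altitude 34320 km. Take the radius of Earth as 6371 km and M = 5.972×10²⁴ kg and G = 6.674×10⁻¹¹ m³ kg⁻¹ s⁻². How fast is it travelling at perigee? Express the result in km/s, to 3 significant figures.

v ≈ 9.84 km/s

μ = GM = 6.674×10⁻¹¹ × 5.972×10²⁴ = 3.986×10¹⁴ m³/s².
r_p = 6371 + 647.8 = 7018.8 km = 7.0188×10⁶ m.
r_a = 6371 + 34320 = 40691 km = 4.0691×10⁷ m.
Semi-major axis a = (r_p + r_a)/2 = 23855 km = 2.385×10⁷ m.
Vis-viva: v² = μ(2/r − 1/a) = 3.986×10¹⁴ × (2.849×10⁻⁷ − 4.192×10⁻⁸) = 9.686×10⁷ m²/s².
v = 9842 m/s = 9.842 km/s.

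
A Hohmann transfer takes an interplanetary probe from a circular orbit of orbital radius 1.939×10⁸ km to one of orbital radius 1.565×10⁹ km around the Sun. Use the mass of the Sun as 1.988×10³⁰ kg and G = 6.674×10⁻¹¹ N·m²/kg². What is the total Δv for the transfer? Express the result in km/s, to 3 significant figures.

μ = GM = 6.674×10⁻¹¹ × 1.988×10³⁰ = 1.327×10²⁰ m³/s².
r₁ = 1.939×10⁸ km = 1.939×10¹¹ m.
r₂ = 1.565×10⁹ km = 1.565×10¹² m.
Transfer ellipse a_t = (r₁ + r₂)/2 = 8.794×10¹¹ m.
At r₁: circular v_c1 = √(μ/r₁) = 26160 m/s; transfer-perihelion v_p = √[μ(2/r₁ − 1/a_t)] = 34900 m/s.
Δv₁ = v_p − v_c1 = 8737 m/s.
At r₂: circular v_c2 = √(μ/r₂) = 9208 m/s; transfer-aphelion v_a = √[μ(2/r₂ − 1/a_t)] = 4323 m/s.
Δv₂ = v_c2 − v_a = 4884 m/s.
Total Δv = Δv₁ + Δv₂ = 13620 m/s = 13.62 km/s.

Δv_total ≈ 13.6 km/s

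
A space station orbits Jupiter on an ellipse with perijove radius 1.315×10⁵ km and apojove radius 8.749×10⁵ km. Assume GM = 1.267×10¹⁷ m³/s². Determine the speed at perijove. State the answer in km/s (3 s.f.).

Semi-major axis a = (r_p + r_a)/2 = 5.0320×10⁵ km = 5.032×10⁸ m.
Vis-viva: v² = μ(2/r − 1/a) = 1.267×10¹⁷ × (1.521×10⁻⁸ − 1.987×10⁻⁹) = 1.675×10⁹ m²/s².
v = 40930 m/s = 40.93 km/s.

v ≈ 40.9 km/s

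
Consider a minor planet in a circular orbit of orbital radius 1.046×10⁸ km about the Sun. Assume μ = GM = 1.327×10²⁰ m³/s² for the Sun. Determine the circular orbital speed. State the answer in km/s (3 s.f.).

v ≈ 35.6 km/s

r = 1.046×10⁸ km = 1.046×10¹¹ m.
For a circular orbit v = √(μ/r) = √(1.327×10²⁰ / 1.046×10¹¹) = √(1.269×10⁹) = 35620 m/s.
That is 35.62 km/s.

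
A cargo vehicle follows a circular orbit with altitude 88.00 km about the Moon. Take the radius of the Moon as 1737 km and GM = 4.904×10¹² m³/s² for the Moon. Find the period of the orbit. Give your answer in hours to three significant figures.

r = 1737 + 88.00 = 1825.0 km = 1.8250×10⁶ m.
Kepler's third law: T = 2π√(r³/μ) = 2π√((1.825×10⁶)³ / 4.904×10¹²).
r³/μ = 1.239×10⁶ s², so T = 2π × 1.113×10³ = 6.995×10³ s.
Converting: 6.995×10³ s ÷ 3600 = 1.943 hours.

T ≈ 1.94 hours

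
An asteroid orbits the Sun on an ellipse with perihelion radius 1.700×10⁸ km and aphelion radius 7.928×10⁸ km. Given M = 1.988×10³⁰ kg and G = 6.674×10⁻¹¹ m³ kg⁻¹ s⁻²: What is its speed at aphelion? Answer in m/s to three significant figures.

μ = GM = 6.674×10⁻¹¹ × 1.988×10³⁰ = 1.327×10²⁰ m³/s².
Semi-major axis a = (r_p + r_a)/2 = 4.8140×10⁸ km = 4.814×10¹¹ m.
Vis-viva: v² = μ(2/r − 1/a) = 1.327×10²⁰ × (2.523×10⁻¹² − 2.077×10⁻¹²) = 5.910×10⁷ m²/s².
v = 7688 m/s.

v ≈ 7690 m/s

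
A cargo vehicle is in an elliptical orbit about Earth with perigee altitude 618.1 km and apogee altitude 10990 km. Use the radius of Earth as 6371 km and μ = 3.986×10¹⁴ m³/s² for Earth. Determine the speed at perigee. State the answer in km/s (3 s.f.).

v ≈ 9.02 km/s

r_p = 6371 + 618.1 = 6989.1 km = 6.9891×10⁶ m.
r_a = 6371 + 10990 = 17361 km = 1.7361×10⁷ m.
Semi-major axis a = (r_p + r_a)/2 = 12175 km = 1.218×10⁷ m.
Vis-viva: v² = μ(2/r − 1/a) = 3.986×10¹⁴ × (2.862×10⁻⁷ − 8.214×10⁻⁸) = 8.132×10⁷ m²/s².
v = 9018 m/s = 9.018 km/s.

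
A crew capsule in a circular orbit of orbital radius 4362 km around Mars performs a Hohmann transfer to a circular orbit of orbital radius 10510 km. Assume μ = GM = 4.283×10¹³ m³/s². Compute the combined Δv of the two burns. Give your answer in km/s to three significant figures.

Δv_total ≈ 1.06 km/s

r₁ = 4362 km = 4.362×10⁶ m.
r₂ = 10510 km = 1.051×10⁷ m.
Transfer ellipse a_t = (r₁ + r₂)/2 = 7.436×10⁶ m.
At r₁: circular v_c1 = √(μ/r₁) = 3134 m/s; transfer-periapsis v_p = √[μ(2/r₁ − 1/a_t)] = 3725 m/s.
Δv₁ = v_p − v_c1 = 591.8 m/s.
At r₂: circular v_c2 = √(μ/r₂) = 2019 m/s; transfer-apoapsis v_a = √[μ(2/r₂ − 1/a_t)] = 1546 m/s.
Δv₂ = v_c2 − v_a = 472.6 m/s.
Total Δv = Δv₁ + Δv₂ = 1064 m/s = 1.064 km/s.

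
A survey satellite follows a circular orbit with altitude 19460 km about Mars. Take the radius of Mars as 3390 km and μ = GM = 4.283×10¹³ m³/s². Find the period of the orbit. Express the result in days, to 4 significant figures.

r = 3390 + 19460 = 22850 km = 2.2850×10⁷ m.
Kepler's third law: T = 2π√(r³/μ) = 2π√((2.285×10⁷)³ / 4.283×10¹³).
r³/μ = 2.786×10⁸ s², so T = 2π × 1.669×10⁴ = 1.049×10⁵ s.
Converting: 1.049×10⁵ s ÷ 86400 = 1.214 days.

T ≈ 1.214 days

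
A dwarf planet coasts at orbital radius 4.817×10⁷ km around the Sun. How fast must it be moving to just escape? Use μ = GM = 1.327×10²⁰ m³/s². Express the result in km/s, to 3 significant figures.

v_esc ≈ 74.2 km/s

r = 4.817×10⁷ km = 4.817×10¹⁰ m.
Escape speed v_esc = √(2μ/r) = √(2 × 1.327×10²⁰ / 4.817×10¹⁰) = √(5.510×10⁹) = 74230 m/s.
= 74.23 km/s.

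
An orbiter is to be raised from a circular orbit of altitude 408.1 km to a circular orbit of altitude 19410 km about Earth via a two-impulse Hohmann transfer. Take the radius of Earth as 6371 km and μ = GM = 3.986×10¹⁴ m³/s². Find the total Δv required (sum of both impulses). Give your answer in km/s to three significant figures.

Δv_total ≈ 3.38 km/s

r₁ = 6371 + 408.1 = 6779.1 km = 6.7791×10⁶ m.
r₂ = 6371 + 19410 = 25781 km = 2.5781×10⁷ m.
Transfer ellipse a_t = (r₁ + r₂)/2 = 1.628×10⁷ m.
At r₁: circular v_c1 = √(μ/r₁) = 7668 m/s; transfer-perigee v_p = √[μ(2/r₁ − 1/a_t)] = 9649 m/s.
Δv₁ = v_p − v_c1 = 1981 m/s.
At r₂: circular v_c2 = √(μ/r₂) = 3932 m/s; transfer-apogee v_a = √[μ(2/r₂ − 1/a_t)] = 2537 m/s.
Δv₂ = v_c2 − v_a = 1395 m/s.
Total Δv = Δv₁ + Δv₂ = 3376 m/s = 3.376 km/s.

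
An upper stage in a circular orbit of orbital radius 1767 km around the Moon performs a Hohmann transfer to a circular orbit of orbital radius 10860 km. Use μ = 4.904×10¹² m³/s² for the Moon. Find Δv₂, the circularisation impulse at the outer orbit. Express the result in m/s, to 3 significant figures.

Δv ≈ 316 m/s

r₁ = 1767 km = 1.767×10⁶ m.
r₂ = 10860 km = 1.086×10⁷ m.
Transfer ellipse a_t = (r₁ + r₂)/2 = 6.314×10⁶ m.
At r₁: circular v_c1 = √(μ/r₁) = 1666 m/s; transfer-perilune v_p = √[μ(2/r₁ − 1/a_t)] = 2185 m/s.
At r₂: circular v_c2 = √(μ/r₂) = 672.0 m/s; transfer-apolune v_a = √[μ(2/r₂ − 1/a_t)] = 355.5 m/s.
Δv₂ = v_c2 − v_a = 316.5 m/s.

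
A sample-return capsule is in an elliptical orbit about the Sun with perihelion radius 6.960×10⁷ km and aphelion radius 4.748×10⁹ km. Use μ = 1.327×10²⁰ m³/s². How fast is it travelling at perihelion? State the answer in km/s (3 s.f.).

v ≈ 61.3 km/s

Semi-major axis a = (r_p + r_a)/2 = 2.4088×10⁹ km = 2.409×10¹² m.
Vis-viva: v² = μ(2/r − 1/a) = 1.327×10²⁰ × (2.874×10⁻¹¹ − 4.151×10⁻¹³) = 3.758×10⁹ m²/s².
v = 61300 m/s = 61.30 km/s.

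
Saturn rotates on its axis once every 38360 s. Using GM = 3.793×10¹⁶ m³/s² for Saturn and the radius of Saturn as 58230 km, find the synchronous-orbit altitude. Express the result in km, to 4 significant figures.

h_sync ≈ 54000 km

A synchronous orbit has period T, so by Kepler's third law a = (μT²/4π²)^(1/3).
μT²/4π² = 3.793×10¹⁶ × (3.836×10⁴)² / 39.48 = 1.414×10²⁴ m³.
a = 1.122×10⁸ m = 1.1223×10⁵ km.
Altitude h = a − R = 1.1223×10⁵ − 58230 = 54005 km.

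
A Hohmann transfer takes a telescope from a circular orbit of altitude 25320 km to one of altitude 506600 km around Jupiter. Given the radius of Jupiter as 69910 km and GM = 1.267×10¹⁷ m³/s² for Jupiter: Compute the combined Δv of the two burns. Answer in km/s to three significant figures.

Δv_total ≈ 18.2 km/s

r₁ = 69910 + 25320 = 95230 km = 9.5230×10⁷ m.
r₂ = 69910 + 506600 = 576510 km = 5.7651×10⁸ m.
Transfer ellipse a_t = (r₁ + r₂)/2 = 3.359×10⁸ m.
At r₁: circular v_c1 = √(μ/r₁) = 36480 m/s; transfer-perijove v_p = √[μ(2/r₁ − 1/a_t)] = 47790 m/s.
Δv₁ = v_p − v_c1 = 11310 m/s.
At r₂: circular v_c2 = √(μ/r₂) = 14820 m/s; transfer-apojove v_a = √[μ(2/r₂ − 1/a_t)] = 7894 m/s.
Δv₂ = v_c2 − v_a = 6931 m/s.
Total Δv = Δv₁ + Δv₂ = 18240 m/s = 18.24 km/s.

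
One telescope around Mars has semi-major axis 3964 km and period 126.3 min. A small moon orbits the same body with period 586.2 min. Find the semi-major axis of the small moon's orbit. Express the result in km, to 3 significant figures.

Kepler's third law: a³ ∝ T², so a₂ = a₁ (T₂/T₁)^(2/3).
T₂/T₁ = 4.641, (T₂/T₁)^(2/3) = 2.782.
a₂ = 3964 × 2.782 = 11030 km.

a₂ ≈ 11000 km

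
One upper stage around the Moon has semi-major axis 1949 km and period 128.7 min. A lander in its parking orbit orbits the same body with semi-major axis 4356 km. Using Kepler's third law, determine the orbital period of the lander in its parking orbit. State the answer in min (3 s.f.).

T₂ ≈ 430 min

Kepler's third law: T² ∝ a³, so T₂ = T₁ (a₂/a₁)^(3/2).
a₂/a₁ = 2.235, (a₂/a₁)^(3/2) = 3.341.
T₂ = 128.7 × 3.341 = 430.0 min.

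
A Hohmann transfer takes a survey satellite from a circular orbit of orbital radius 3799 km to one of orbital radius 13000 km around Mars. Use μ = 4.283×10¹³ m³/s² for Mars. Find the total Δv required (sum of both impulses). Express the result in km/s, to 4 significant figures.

r₁ = 3799 km = 3.799×10⁶ m.
r₂ = 13000 km = 1.300×10⁷ m.
Transfer ellipse a_t = (r₁ + r₂)/2 = 8.400×10⁶ m.
At r₁: circular v_c1 = √(μ/r₁) = 3358 m/s; transfer-periapsis v_p = √[μ(2/r₁ − 1/a_t)] = 4177 m/s.
Δv₁ = v_p − v_c1 = 819.5 m/s.
At r₂: circular v_c2 = √(μ/r₂) = 1815 m/s; transfer-apoapsis v_a = √[μ(2/r₂ − 1/a_t)] = 1221 m/s.
Δv₂ = v_c2 − v_a = 594.4 m/s.
Total Δv = Δv₁ + Δv₂ = 1414 m/s = 1.414 km/s.

Δv_total ≈ 1.414 km/s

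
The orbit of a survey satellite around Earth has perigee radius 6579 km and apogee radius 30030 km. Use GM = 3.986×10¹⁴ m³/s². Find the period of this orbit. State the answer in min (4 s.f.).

Semi-major axis a = (r_p + r_a)/2 = (6579.0 + 30030)/2 = 18304 km = 1.830×10⁷ m.
By Kepler's third law T = 2π√(a³/μ) = 2π × 3.923×10³ = 2.465×10⁴ s.
= 410.8 min.

T ≈ 410.8 min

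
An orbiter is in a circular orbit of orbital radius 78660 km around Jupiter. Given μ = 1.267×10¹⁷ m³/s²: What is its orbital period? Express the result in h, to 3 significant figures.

r = 78660 km = 7.866×10⁷ m.
Kepler's third law: T = 2π√(r³/μ) = 2π√((7.866×10⁷)³ / 1.267×10¹⁷).
r³/μ = 3.841×10⁶ s², so T = 2π × 1.960×10³ = 1.231×10⁴ s.
Converting: 1.231×10⁴ s ÷ 3600 = 3.421 h.

T ≈ 3.42 h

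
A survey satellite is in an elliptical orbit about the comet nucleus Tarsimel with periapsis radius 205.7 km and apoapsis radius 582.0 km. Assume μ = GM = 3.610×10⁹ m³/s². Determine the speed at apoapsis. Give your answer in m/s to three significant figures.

Semi-major axis a = (r_p + r_a)/2 = 393.85 km = 3.938×10⁵ m.
Vis-viva: v² = μ(2/r − 1/a) = 3.610×10⁹ × (3.436×10⁻⁶ − 2.539×10⁻⁶) = 3.240×10³ m²/s².
v = 56.92 m/s.

v ≈ 56.9 m/s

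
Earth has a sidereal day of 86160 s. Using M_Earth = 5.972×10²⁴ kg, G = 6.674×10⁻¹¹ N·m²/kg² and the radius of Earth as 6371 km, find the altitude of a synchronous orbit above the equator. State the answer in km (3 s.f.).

μ = GM = 6.674×10⁻¹¹ × 5.972×10²⁴ = 3.986×10¹⁴ m³/s².
A synchronous orbit has period T, so by Kepler's third law a = (μT²/4π²)^(1/3).
μT²/4π² = 3.986×10¹⁴ × (8.616×10⁴)² / 39.48 = 7.495×10²² m³.
a = 4.216×10⁷ m = 42162 km.
Altitude h = a − R = 42162 − 6371 = 35791 km.

h_sync ≈ 35800 km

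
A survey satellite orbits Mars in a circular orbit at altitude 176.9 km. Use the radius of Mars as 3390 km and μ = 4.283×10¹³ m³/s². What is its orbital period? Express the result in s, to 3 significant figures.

r = 3390 + 176.9 = 3566.9 km = 3.5669×10⁶ m.
Kepler's third law: T = 2π√(r³/μ) = 2π√((3.567×10⁶)³ / 4.283×10¹³).
r³/μ = 1.060×10⁶ s², so T = 2π × 1.029×10³ = 6.468×10³ s.

T ≈ 6470 s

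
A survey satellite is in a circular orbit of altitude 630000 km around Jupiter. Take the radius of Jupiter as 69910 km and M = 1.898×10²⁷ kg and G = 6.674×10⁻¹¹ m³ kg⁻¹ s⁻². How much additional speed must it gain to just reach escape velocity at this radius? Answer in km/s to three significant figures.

Δv ≈ 5.57 km/s

μ = GM = 6.674×10⁻¹¹ × 1.898×10²⁷ = 1.267×10¹⁷ m³/s².
r = 69910 + 630000 = 699910 km = 6.9991×10⁸ m.
Circular speed v_c = √(μ/r) = 13450 m/s.
Escape speed v_esc = √(2μ/r) = √2 × v_c = 19030 m/s.
Δv = v_esc − v_c = 5572 m/s = 5.572 km/s.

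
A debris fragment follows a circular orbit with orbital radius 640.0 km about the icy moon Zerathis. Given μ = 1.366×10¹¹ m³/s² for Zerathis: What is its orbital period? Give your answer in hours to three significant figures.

T ≈ 2.42 hours

r = 640.0 km = 6.400×10⁵ m.
Kepler's third law: T = 2π√(r³/μ) = 2π√((6.400×10⁵)³ / 1.366×10¹¹).
r³/μ = 1.919×10⁶ s², so T = 2π × 1.385×10³ = 8.704×10³ s.
Converting: 8.704×10³ s ÷ 3600 = 2.418 hours.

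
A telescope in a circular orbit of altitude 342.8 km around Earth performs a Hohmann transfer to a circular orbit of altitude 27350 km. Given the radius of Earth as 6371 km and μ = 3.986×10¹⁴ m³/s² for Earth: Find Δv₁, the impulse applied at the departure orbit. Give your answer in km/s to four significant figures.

Δv ≈ 2.246 km/s

r₁ = 6371 + 342.8 = 6713.8 km = 6.7138×10⁶ m.
r₂ = 6371 + 27350 = 33721 km = 3.3721×10⁷ m.
Transfer ellipse a_t = (r₁ + r₂)/2 = 2.022×10⁷ m.
At r₁: circular v_c1 = √(μ/r₁) = 7705 m/s; transfer-perigee v_p = √[μ(2/r₁ − 1/a_t)] = 9951 m/s.
Δv₁ = v_p − v_c1 = 2246 m/s.
= 2.246 km/s.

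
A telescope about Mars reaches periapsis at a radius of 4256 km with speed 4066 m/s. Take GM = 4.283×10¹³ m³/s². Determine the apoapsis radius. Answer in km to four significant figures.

apoapsis radius ≈ 19570 km

r_p = 4.256×10⁶ m.
Specific energy ε = v²/2 − μ/r = -1.797×10⁶ J/kg, so a = −μ/(2ε) = 1.192×10⁷ m.
The apsides satisfy r_p + r_a = 2a, so the apoapsis radius is 2a − r_p = 1.957×10⁷ m = 19575 km.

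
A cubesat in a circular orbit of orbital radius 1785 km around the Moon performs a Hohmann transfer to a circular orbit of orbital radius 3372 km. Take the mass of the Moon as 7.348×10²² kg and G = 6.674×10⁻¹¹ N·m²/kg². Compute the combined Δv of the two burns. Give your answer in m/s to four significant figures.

Δv_total ≈ 440.5 m/s

μ = GM = 6.674×10⁻¹¹ × 7.348×10²² = 4.904×10¹² m³/s².
r₁ = 1785 km = 1.785×10⁶ m.
r₂ = 3372 km = 3.372×10⁶ m.
Transfer ellipse a_t = (r₁ + r₂)/2 = 2.578×10⁶ m.
At r₁: circular v_c1 = √(μ/r₁) = 1658 m/s; transfer-perilune v_p = √[μ(2/r₁ − 1/a_t)] = 1895 m/s.
Δv₁ = v_p − v_c1 = 238.0 m/s.
At r₂: circular v_c2 = √(μ/r₂) = 1206 m/s; transfer-apolune v_a = √[μ(2/r₂ − 1/a_t)] = 1003 m/s.
Δv₂ = v_c2 − v_a = 202.6 m/s.
Total Δv = Δv₁ + Δv₂ = 440.5 m/s.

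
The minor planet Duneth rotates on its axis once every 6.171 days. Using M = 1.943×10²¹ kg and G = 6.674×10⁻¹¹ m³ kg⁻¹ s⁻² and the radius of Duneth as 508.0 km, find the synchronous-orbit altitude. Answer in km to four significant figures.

h_sync ≈ 9266 km

μ = GM = 6.674×10⁻¹¹ × 1.943×10²¹ = 1.297×10¹¹ m³/s².
T = 6.171 days = 5.332×10⁵ s.
A synchronous orbit has period T, so by Kepler's third law a = (μT²/4π²)^(1/3).
μT²/4π² = 1.297×10¹¹ × (5.332×10⁵)² / 39.48 = 9.338×10²⁰ m³.
a = 9.774×10⁶ m = 9774.2 km.
Altitude h = a − R = 9774.2 − 508.0 = 9266.2 km.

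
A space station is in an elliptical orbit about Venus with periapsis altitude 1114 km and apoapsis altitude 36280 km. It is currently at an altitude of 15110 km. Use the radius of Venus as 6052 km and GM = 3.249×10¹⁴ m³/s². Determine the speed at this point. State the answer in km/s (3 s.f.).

r_p = 6052 + 1114 = 7166.0 km = 7.1660×10⁶ m.
r_a = 6052 + 36280 = 42332 km = 4.2332×10⁷ m.
r = 6052 + 15110 = 21162 km = 2.116×10⁷ m.
Semi-major axis a = (r_p + r_a)/2 = 24749 km = 2.475×10⁷ m.
Vis-viva: v² = μ(2/r − 1/a) = 3.249×10¹⁴ × (9.451×10⁻⁸ − 4.041×10⁻⁸) = 1.758×10⁷ m²/s².
v = 4193 m/s = 4.193 km/s.

v ≈ 4.19 km/s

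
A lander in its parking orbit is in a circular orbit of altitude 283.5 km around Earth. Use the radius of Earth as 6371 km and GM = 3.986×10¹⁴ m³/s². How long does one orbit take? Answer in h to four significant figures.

T ≈ 1.501 h

r = 6371 + 283.5 = 6654.5 km = 6.6545×10⁶ m.
Kepler's third law: T = 2π√(r³/μ) = 2π√((6.654×10⁶)³ / 3.986×10¹⁴).
r³/μ = 7.393×10⁵ s², so T = 2π × 8.598×10² = 5.402×10³ s.
Converting: 5.402×10³ s ÷ 3600 = 1.501 h.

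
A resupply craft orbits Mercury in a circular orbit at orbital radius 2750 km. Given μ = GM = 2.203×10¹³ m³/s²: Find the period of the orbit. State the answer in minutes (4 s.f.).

T ≈ 101.7 minutes

r = 2750 km = 2.750×10⁶ m.
Kepler's third law: T = 2π√(r³/μ) = 2π√((2.750×10⁶)³ / 2.203×10¹³).
r³/μ = 9.440×10⁵ s², so T = 2π × 9.716×10² = 6.105×10³ s.
Converting: 6.105×10³ s ÷ 60.00 = 101.7 minutes.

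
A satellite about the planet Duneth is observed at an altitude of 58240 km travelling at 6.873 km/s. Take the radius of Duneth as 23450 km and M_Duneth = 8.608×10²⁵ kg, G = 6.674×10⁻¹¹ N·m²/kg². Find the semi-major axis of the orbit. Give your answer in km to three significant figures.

a ≈ 61500 km

μ = GM = 6.674×10⁻¹¹ × 8.608×10²⁵ = 5.745×10¹⁵ m³/s².
r = 23450 + 58240 = 81690 km = 8.169×10⁷ m.
Vis-viva rearranged: 1/a = 2/r − v²/μ = 2.448×10⁻⁸ − 8.223×10⁻⁹ = 1.626×10⁻⁸ m⁻¹.
a = 6.150×10⁷ m = 61500 km.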